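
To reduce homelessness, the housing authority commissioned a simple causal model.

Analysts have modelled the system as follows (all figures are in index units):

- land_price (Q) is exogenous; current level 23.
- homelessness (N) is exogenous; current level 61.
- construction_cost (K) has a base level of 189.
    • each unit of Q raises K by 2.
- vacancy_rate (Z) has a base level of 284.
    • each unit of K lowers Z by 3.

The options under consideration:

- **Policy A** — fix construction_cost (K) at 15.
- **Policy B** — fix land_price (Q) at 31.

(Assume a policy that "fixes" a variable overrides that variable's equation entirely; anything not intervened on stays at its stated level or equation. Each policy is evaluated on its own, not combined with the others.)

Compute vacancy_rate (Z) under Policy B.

Policy B (Q := 31):
  Q = 31
  K = 189 + 2·31 = 251
  Z = 284 − 3·251 = -469

-469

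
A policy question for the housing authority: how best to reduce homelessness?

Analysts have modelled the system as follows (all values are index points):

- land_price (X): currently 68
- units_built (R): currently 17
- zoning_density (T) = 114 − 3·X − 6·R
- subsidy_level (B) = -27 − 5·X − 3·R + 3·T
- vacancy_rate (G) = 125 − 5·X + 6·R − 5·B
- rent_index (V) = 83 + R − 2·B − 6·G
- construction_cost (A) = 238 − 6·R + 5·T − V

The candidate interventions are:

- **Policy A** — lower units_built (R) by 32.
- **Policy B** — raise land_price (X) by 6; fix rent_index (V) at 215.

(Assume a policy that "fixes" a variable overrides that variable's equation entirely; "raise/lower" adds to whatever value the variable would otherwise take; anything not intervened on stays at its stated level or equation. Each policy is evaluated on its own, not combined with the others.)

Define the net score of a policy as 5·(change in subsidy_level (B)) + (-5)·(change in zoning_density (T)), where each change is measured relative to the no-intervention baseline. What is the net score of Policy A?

Baseline:
  X = 68
  R = 17
  T = 114 − 3·68 − 6·17 = -192
  B = -27 − 5·68 − 3·17 + 3·(-192) = -994
Policy A (R − 32):
  X = 68
  R = 17 − 32 = -15
  T = 114 − 3·68 − 6·(-15) = 0
  B = -27 − 5·68 − 3·(-15) + 3·0 = -322
ΔB = -322 − (-994) = 672; ΔT = 0 − (-192) = 192
Score = 5·672 + (-5)·192 = 2400

2400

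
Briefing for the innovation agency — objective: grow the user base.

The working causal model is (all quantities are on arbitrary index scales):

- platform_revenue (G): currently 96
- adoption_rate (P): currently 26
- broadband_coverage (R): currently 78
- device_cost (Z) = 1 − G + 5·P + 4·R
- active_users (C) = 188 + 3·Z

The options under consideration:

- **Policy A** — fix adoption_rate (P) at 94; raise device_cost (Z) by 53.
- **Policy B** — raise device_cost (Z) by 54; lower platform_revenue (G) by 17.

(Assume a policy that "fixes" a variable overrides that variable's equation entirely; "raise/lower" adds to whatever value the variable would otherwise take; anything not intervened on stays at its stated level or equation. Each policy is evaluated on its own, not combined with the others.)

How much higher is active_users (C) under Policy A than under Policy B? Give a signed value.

966

Policy A (P := 94, Z + 53):
  G = 96
  P = 94
  R = 78
  Z = 1 − 96 + 5·94 + 4·78 (+53 from intervention) = 740
  C = 188 + 3·740 = 2408
Policy B (Z + 54, G − 17):
  G = 96 − 17 = 79
  P = 26
  R = 78
  Z = 1 − 79 + 5·26 + 4·78 (+54 from intervention) = 418
  C = 188 + 3·418 = 1442
C: 2408 − 1442 = 966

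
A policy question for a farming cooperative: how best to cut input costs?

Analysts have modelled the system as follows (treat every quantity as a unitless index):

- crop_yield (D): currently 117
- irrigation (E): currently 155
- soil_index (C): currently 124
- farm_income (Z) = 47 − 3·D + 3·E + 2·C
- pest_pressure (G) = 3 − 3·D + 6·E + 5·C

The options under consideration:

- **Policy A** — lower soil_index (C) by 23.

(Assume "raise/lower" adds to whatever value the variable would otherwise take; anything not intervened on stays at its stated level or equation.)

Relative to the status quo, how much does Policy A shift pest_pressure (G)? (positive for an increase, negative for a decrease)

-115

Baseline:
  D = 117
  E = 155
  C = 124
  G = 3 − 3·117 + 6·155 + 5·124 = 1202
Policy A (C − 23):
  D = 117
  E = 155
  C = 124 − 23 = 101
  G = 3 − 3·117 + 6·155 + 5·101 = 1087
Change in G: 1087 − 1202 = -115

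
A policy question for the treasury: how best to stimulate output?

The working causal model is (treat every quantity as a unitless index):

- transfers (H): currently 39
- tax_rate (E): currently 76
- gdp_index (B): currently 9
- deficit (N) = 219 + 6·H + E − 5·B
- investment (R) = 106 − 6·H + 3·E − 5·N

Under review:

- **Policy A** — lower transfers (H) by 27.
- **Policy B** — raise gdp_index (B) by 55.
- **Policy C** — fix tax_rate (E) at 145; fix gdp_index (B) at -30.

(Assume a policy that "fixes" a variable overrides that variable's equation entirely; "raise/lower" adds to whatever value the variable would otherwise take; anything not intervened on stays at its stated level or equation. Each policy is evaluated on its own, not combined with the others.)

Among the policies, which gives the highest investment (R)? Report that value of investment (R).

Policy A (H − 27):
  H = 39 − 27 = 12
  E = 76
  B = 9
  N = 219 + 6·12 + 76 − 5·9 = 322
  R = 106 − 6·12 + 3·76 − 5·322 = -1348
Policy B (B + 55):
  H = 39
  E = 76
  B = 9 + 55 = 64
  N = 219 + 6·39 + 76 − 5·64 = 209
  R = 106 − 6·39 + 3·76 − 5·209 = -945
Policy C (E := 145, B := -30):
  H = 39
  E = 145
  B = -30
  N = 219 + 6·39 + 145 − 5·(-30) = 748
  R = 106 − 6·39 + 3·145 − 5·748 = -3433
Comparing — Policy A: R=-1348, Policy B: R=-945, Policy C: R=-3433. Highest is -945 (Policy B).

-945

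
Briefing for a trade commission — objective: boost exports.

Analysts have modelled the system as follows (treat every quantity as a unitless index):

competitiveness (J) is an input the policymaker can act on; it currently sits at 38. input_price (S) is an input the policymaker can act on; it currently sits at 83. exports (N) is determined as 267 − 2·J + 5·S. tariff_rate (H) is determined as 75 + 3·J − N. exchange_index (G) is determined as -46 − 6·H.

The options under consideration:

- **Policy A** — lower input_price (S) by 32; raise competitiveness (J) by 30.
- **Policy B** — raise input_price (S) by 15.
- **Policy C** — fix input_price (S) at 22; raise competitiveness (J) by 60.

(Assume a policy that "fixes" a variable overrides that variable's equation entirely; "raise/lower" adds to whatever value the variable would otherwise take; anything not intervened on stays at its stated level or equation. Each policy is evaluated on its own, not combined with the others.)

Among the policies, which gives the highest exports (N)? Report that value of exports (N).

Policy A (S − 32, J + 30):
  J = 38 + 30 = 68
  S = 83 − 32 = 51
  N = 267 − 2·68 + 5·51 = 386
Policy B (S + 15):
  J = 38
  S = 83 + 15 = 98
  N = 267 − 2·38 + 5·98 = 681
Policy C (S := 22, J + 60):
  J = 38 + 60 = 98
  S = 22
  N = 267 − 2·98 + 5·22 = 181
Comparing — Policy A: N=386, Policy B: N=681, Policy C: N=181. Highest is 681 (Policy B).

681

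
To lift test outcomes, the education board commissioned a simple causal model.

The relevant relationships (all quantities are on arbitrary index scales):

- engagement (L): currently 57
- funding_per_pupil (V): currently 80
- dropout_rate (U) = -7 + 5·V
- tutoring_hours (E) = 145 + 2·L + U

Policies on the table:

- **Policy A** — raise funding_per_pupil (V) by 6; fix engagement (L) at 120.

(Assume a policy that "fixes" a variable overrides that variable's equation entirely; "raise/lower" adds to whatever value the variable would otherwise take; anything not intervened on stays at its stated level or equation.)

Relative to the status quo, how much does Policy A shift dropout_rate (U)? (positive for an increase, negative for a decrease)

30

Baseline:
  V = 80
  U = -7 + 5·80 = 393
Policy A (V + 6, L := 120):
  V = 80 + 6 = 86
  U = -7 + 5·86 = 423
Change in U: 423 − 393 = 30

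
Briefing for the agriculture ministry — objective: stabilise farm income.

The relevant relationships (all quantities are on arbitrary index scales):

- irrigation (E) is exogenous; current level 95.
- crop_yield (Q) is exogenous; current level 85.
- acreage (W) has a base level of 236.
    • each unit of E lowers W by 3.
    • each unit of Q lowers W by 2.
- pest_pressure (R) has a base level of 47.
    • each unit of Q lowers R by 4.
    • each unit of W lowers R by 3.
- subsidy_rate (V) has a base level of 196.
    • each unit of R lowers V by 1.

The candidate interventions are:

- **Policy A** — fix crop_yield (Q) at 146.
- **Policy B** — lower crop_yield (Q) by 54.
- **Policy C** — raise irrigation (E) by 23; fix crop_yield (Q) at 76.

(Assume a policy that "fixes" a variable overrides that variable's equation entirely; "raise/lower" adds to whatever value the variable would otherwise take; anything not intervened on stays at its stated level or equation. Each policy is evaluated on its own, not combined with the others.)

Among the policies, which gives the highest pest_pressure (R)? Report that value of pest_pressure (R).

Policy A (Q := 146):
  E = 95
  Q = 146
  W = 236 − 3·95 − 2·146 = -341
  R = 47 − 4·146 − 3·(-341) = 486
Policy B (Q − 54):
  E = 95
  Q = 85 − 54 = 31
  W = 236 − 3·95 − 2·31 = -111
  R = 47 − 4·31 − 3·(-111) = 256
Policy C (E + 23, Q := 76):
  E = 95 + 23 = 118
  Q = 76
  W = 236 − 3·118 − 2·76 = -270
  R = 47 − 4·76 − 3·(-270) = 553
Comparing — Policy A: R=486, Policy B: R=256, Policy C: R=553. Highest is 553 (Policy C).

553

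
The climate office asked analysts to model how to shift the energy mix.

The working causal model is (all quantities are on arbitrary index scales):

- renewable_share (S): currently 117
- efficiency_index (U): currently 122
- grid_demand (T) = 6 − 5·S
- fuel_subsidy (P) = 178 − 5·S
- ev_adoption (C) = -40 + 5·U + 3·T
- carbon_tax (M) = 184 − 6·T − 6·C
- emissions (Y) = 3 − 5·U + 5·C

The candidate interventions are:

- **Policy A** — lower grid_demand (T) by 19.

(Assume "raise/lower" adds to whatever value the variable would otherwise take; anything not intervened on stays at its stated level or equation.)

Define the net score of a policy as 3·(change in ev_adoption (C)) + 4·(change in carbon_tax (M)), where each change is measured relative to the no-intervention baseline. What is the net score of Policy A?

1653

Baseline:
  S = 117
  U = 122
  T = 6 − 5·117 = -579
  C = -40 + 5·122 + 3·(-579) = -1167
  M = 184 − 6·(-579) − 6·(-1167) = 10660
Policy A (T − 19):
  S = 117
  U = 122
  T = 6 − 5·117 (−19 from intervention) = -598
  C = -40 + 5·122 + 3·(-598) = -1224
  M = 184 − 6·(-598) − 6·(-1224) = 11116
ΔC = -1224 − (-1167) = -57; ΔM = 11116 − 10660 = 456
Score = 3·(-57) + 4·456 = 1653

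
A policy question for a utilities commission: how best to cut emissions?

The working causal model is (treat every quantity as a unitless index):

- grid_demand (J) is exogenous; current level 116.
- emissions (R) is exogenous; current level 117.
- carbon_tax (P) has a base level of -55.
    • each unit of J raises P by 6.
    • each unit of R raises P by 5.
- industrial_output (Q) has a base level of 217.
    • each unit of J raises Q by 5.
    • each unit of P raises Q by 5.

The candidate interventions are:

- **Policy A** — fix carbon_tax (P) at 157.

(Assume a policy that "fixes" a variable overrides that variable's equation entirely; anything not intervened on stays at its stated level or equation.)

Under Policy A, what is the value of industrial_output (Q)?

1582

Policy A (P := 157):
  J = 116
  R = 117
  P = 157
  Q = 217 + 5·116 + 5·157 = 1582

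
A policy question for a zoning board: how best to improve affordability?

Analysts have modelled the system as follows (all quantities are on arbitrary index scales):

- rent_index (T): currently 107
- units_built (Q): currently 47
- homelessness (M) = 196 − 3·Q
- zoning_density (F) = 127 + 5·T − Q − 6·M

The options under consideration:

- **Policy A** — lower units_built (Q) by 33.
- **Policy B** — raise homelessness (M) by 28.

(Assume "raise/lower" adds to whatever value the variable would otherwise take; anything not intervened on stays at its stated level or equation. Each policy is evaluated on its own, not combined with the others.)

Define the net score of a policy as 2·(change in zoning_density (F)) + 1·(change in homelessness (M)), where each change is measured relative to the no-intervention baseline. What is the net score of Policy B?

Baseline:
  T = 107
  Q = 47
  M = 196 − 3·47 = 55
  F = 127 + 5·107 − 47 − 6·55 = 285
Policy B (M + 28):
  T = 107
  Q = 47
  M = 196 − 3·47 (+28 from intervention) = 83
  F = 127 + 5·107 − 47 − 6·83 = 117
ΔF = 117 − 285 = -168; ΔM = 83 − 55 = 28
Score = 2·(-168) + 1·28 = -308

-308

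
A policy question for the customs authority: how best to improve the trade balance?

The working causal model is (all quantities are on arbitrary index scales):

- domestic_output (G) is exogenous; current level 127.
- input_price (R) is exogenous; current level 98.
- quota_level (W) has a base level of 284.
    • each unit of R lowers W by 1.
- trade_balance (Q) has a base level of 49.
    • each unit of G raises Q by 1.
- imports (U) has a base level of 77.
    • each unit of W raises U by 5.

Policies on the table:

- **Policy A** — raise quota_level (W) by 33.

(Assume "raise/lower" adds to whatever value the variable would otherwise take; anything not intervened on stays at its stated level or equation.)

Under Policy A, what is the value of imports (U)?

1172

Policy A (W + 33):
  R = 98
  W = 284 − 98 (+33 from intervention) = 219
  U = 77 + 5·219 = 1172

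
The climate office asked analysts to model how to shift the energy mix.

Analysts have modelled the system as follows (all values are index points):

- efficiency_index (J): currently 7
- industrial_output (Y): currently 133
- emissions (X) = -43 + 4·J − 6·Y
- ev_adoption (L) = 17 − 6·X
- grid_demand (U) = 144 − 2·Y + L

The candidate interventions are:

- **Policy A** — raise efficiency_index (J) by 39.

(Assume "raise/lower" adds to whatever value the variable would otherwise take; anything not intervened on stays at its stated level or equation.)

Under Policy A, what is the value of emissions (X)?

Policy A (J + 39):
  J = 7 + 39 = 46
  Y = 133
  X = -43 + 4·46 − 6·133 = -657

-657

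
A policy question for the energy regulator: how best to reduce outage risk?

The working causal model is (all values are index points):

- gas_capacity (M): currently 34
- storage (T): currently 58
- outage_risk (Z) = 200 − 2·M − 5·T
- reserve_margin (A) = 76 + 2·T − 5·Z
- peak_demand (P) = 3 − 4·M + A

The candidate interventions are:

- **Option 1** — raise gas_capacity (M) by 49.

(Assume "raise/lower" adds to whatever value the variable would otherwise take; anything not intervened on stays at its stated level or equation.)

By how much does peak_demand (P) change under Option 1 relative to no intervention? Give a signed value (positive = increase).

Baseline:
  M = 34
  T = 58
  Z = 200 − 2·34 − 5·58 = -158
  A = 76 + 2·58 − 5·(-158) = 982
  P = 3 − 4·34 + 982 = 849
Option 1 (M + 49):
  M = 34 + 49 = 83
  T = 58
  Z = 200 − 2·83 − 5·58 = -256
  A = 76 + 2·58 − 5·(-256) = 1472
  P = 3 − 4·83 + 1472 = 1143
Change in P: 1143 − 849 = 294

294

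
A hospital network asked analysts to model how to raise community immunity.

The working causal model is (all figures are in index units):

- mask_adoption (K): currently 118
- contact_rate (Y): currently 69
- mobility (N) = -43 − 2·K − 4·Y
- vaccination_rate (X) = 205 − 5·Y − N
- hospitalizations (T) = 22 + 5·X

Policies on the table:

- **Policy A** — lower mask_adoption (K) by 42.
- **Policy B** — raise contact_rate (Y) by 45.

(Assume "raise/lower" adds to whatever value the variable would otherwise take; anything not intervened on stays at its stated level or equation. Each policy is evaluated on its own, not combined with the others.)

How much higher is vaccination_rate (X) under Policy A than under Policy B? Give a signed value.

-39

Policy A (K − 42):
  K = 118 − 42 = 76
  Y = 69
  N = -43 − 2·76 − 4·69 = -471
  X = 205 − 5·69 − (-471) = 331
Policy B (Y + 45):
  K = 118
  Y = 69 + 45 = 114
  N = -43 − 2·118 − 4·114 = -735
  X = 205 − 5·114 − (-735) = 370
X: 331 − 370 = -39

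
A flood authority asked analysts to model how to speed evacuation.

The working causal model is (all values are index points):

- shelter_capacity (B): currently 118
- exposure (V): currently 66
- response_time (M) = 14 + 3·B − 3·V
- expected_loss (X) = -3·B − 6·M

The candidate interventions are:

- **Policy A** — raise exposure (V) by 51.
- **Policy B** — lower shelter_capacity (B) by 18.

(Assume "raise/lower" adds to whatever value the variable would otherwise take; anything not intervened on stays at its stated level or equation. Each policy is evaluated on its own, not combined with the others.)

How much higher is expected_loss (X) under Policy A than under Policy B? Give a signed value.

Policy A (V + 51):
  B = 118
  V = 66 + 51 = 117
  M = 14 + 3·118 − 3·117 = 17
  X = 0 − 3·118 − 6·17 = -456
Policy B (B − 18):
  B = 118 − 18 = 100
  V = 66
  M = 14 + 3·100 − 3·66 = 116
  X = 0 − 3·100 − 6·116 = -996
X: -456 − (-996) = 540

540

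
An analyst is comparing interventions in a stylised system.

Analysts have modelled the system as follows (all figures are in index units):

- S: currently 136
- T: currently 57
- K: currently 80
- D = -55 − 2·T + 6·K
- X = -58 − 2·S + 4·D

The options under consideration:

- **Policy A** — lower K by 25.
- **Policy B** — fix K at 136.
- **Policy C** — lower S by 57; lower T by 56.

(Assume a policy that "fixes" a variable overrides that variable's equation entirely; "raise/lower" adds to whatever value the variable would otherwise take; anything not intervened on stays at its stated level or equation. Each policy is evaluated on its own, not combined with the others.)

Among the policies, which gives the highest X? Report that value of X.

2258

Policy A (K − 25):
  S = 136
  T = 57
  K = 80 − 25 = 55
  D = -55 − 2·57 + 6·55 = 161
  X = -58 − 2·136 + 4·161 = 314
Policy B (K := 136):
  S = 136
  T = 57
  K = 136
  D = -55 − 2·57 + 6·136 = 647
  X = -58 − 2·136 + 4·647 = 2258
Policy C (S − 57, T − 56):
  S = 136 − 57 = 79
  T = 57 − 56 = 1
  K = 80
  D = -55 − 2·1 + 6·80 = 423
  X = -58 − 2·79 + 4·423 = 1476
Comparing — Policy A: X=314, Policy B: X=2258, Policy C: X=1476. Highest is 2258 (Policy B).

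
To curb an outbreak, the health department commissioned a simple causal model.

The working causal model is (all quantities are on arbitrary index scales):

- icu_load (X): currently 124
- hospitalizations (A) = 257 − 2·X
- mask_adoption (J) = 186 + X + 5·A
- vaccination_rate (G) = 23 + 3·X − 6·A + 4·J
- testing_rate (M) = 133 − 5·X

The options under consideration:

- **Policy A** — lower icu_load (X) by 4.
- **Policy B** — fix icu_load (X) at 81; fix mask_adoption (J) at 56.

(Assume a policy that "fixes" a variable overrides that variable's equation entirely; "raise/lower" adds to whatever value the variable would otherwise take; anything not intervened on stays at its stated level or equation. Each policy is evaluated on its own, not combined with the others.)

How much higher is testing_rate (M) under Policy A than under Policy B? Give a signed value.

-195

Policy A (X − 4):
  X = 124 − 4 = 120
  M = 133 − 5·120 = -467
Policy B (X := 81, J := 56):
  X = 81
  M = 133 − 5·81 = -272
M: -467 − (-272) = -195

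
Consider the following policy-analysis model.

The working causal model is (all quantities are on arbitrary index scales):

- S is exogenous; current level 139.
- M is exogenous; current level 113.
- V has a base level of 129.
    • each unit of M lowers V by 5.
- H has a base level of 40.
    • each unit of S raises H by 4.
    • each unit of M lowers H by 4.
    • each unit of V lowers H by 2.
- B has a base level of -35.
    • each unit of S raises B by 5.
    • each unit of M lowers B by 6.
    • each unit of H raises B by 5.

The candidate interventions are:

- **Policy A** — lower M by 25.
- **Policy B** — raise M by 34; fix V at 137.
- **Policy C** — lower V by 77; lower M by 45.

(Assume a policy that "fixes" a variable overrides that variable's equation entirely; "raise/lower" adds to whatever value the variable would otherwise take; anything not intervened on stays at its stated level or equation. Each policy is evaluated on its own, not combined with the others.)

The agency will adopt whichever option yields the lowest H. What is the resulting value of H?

Policy A (M − 25):
  S = 139
  M = 113 − 25 = 88
  V = 129 − 5·88 = -311
  H = 40 + 4·139 − 4·88 − 2·(-311) = 866
Policy B (M + 34, V := 137):
  S = 139
  M = 113 + 34 = 147
  V = 137
  H = 40 + 4·139 − 4·147 − 2·137 = -266
Policy C (V − 77, M − 45):
  S = 139
  M = 113 − 45 = 68
  V = 129 − 5·68 (−77 from intervention) = -288
  H = 40 + 4·139 − 4·68 − 2·(-288) = 900
Comparing — Policy A: H=866, Policy B: H=-266, Policy C: H=900. Lowest is -266 (Policy B).

-266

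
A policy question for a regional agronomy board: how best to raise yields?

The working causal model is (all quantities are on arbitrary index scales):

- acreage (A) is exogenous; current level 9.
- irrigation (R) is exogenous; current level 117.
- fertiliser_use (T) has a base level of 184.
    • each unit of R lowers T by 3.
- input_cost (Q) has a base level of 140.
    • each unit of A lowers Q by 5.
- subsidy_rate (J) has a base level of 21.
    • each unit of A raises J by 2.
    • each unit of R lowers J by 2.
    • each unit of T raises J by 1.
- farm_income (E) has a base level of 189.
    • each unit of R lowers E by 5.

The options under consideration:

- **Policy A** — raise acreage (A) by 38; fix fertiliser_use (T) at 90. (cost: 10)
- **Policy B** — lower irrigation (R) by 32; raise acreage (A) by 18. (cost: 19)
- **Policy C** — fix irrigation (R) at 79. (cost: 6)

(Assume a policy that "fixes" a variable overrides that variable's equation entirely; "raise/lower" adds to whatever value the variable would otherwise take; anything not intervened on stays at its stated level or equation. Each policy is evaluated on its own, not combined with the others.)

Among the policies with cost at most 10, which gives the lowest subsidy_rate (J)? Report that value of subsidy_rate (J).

Policy A (A + 38, T := 90):
  A = 9 + 38 = 47
  R = 117
  T = 90
  J = 21 + 2·47 − 2·117 + 90 = -29
Policy C (R := 79):
  A = 9
  R = 79
  T = 184 − 3·79 = -53
  J = 21 + 2·9 − 2·79 + (-53) = -172
Comparing — Policy A: J=-29, Policy C: J=-172. Lowest is -172 (Policy C).

-172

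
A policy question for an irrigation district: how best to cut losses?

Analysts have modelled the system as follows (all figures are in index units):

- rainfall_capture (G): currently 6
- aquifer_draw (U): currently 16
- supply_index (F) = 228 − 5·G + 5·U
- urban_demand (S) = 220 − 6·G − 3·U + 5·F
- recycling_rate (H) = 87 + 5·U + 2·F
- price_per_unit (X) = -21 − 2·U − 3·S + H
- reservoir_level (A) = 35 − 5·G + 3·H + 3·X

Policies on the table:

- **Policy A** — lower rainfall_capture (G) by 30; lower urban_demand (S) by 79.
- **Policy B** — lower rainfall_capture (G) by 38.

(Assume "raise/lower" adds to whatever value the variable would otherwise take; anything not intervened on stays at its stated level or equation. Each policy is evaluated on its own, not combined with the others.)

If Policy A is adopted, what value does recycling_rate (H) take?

Policy A (G − 30, S − 79):
  G = 6 − 30 = -24
  U = 16
  F = 228 − 5·(-24) + 5·16 = 428
  H = 87 + 5·16 + 2·428 = 1023

1023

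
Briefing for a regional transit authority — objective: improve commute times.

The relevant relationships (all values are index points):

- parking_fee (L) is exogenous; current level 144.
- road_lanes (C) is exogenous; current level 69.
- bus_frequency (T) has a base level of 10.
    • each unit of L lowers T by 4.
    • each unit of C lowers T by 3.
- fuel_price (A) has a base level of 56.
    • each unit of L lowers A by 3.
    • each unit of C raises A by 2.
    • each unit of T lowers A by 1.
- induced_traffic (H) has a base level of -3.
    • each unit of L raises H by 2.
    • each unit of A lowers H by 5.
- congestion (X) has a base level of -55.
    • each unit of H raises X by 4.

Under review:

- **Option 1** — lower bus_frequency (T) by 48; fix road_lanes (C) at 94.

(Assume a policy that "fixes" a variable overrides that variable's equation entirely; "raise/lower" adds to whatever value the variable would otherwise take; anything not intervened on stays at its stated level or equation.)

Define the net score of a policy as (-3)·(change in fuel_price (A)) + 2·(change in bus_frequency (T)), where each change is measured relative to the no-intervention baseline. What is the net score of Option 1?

-765

Baseline:
  L = 144
  C = 69
  T = 10 − 4·144 − 3·69 = -773
  A = 56 − 3·144 + 2·69 − (-773) = 535
Option 1 (T − 48, C := 94):
  L = 144
  C = 94
  T = 10 − 4·144 − 3·94 (−48 from intervention) = -896
  A = 56 − 3·144 + 2·94 − (-896) = 708
ΔA = 708 − 535 = 173; ΔT = -896 − (-773) = -123
Score = (-3)·173 + 2·(-123) = -765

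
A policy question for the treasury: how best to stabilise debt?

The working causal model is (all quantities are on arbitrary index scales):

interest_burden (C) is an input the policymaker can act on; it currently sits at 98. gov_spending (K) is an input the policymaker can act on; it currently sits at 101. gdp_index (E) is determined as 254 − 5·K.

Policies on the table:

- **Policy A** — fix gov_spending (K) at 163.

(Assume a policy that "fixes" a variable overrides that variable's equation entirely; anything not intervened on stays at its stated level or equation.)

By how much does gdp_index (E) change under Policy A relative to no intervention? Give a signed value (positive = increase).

-310

Baseline:
  K = 101
  E = 254 − 5·101 = -251
Policy A (K := 163):
  K = 163
  E = 254 − 5·163 = -561
Change in E: -561 − (-251) = -310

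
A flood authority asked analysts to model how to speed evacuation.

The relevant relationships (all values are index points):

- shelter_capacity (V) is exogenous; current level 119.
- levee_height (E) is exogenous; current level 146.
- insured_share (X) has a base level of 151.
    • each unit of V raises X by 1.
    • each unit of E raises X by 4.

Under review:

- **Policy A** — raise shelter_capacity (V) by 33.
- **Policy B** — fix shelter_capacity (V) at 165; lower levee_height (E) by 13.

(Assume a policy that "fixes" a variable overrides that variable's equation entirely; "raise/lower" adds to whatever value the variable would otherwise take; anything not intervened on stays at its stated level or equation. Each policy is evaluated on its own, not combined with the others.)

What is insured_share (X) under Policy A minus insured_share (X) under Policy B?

39

Policy A (V + 33):
  V = 119 + 33 = 152
  E = 146
  X = 151 + 152 + 4·146 = 887
Policy B (V := 165, E − 13):
  V = 165
  E = 146 − 13 = 133
  X = 151 + 165 + 4·133 = 848
X: 887 − 848 = 39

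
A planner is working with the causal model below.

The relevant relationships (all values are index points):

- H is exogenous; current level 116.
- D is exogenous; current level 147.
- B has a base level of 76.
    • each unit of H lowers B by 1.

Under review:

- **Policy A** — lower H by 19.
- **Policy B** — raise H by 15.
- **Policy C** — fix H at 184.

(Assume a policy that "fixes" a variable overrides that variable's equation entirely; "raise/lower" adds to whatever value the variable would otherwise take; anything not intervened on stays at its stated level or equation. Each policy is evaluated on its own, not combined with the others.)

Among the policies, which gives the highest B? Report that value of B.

Policy A (H − 19):
  H = 116 − 19 = 97
  B = 76 − 97 = -21
Policy B (H + 15):
  H = 116 + 15 = 131
  B = 76 − 131 = -55
Policy C (H := 184):
  H = 184
  B = 76 − 184 = -108
Comparing — Policy A: B=-21, Policy B: B=-55, Policy C: B=-108. Highest is -21 (Policy A).

-21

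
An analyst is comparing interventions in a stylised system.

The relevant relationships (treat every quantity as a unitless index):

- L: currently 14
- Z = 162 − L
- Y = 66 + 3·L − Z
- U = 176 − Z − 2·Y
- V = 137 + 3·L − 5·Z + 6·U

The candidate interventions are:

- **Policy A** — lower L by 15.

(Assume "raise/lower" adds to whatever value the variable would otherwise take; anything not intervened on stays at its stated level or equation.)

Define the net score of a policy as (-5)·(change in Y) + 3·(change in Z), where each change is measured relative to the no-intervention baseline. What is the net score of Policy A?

345

Baseline:
  L = 14
  Z = 162 − 14 = 148
  Y = 66 + 3·14 − 148 = -40
Policy A (L − 15):
  L = 14 − 15 = -1
  Z = 162 − (-1) = 163
  Y = 66 + 3·(-1) − 163 = -100
ΔY = -100 − (-40) = -60; ΔZ = 163 − 148 = 15
Score = (-5)·(-60) + 3·15 = 345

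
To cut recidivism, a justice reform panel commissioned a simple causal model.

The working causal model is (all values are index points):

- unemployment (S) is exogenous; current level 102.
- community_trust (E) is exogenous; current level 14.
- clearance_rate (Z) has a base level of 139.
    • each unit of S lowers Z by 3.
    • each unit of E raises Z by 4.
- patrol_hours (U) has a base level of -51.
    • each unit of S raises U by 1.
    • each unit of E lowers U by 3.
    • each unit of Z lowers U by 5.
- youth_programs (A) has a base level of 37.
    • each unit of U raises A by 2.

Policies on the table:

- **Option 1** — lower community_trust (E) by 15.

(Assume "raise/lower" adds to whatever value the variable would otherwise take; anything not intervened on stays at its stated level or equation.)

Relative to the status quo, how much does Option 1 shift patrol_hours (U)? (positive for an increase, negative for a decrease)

345

Baseline:
  S = 102
  E = 14
  Z = 139 − 3·102 + 4·14 = -111
  U = -51 + 102 − 3·14 − 5·(-111) = 564
Option 1 (E − 15):
  S = 102
  E = 14 − 15 = -1
  Z = 139 − 3·102 + 4·(-1) = -171
  U = -51 + 102 − 3·(-1) − 5·(-171) = 909
Change in U: 909 − 564 = 345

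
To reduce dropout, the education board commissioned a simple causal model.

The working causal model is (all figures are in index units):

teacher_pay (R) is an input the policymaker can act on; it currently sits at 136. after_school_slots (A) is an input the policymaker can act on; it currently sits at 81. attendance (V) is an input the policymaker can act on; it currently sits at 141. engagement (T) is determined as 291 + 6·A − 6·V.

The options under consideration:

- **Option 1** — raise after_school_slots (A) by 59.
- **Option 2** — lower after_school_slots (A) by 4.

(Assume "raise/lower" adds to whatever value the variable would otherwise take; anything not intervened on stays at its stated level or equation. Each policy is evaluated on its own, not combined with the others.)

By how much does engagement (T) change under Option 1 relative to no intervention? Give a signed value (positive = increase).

354

Baseline:
  A = 81
  V = 141
  T = 291 + 6·81 − 6·141 = -69
Option 1 (A + 59):
  A = 81 + 59 = 140
  V = 141
  T = 291 + 6·140 − 6·141 = 285
Change in T: 285 − (-69) = 354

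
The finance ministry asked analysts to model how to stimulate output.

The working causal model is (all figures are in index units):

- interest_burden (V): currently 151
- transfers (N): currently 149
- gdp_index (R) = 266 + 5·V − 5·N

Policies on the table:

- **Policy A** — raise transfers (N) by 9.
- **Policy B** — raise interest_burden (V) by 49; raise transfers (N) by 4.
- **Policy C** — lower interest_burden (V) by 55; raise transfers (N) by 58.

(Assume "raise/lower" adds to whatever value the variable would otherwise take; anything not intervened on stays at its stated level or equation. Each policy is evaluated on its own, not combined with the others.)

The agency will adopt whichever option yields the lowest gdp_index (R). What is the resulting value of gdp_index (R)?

Policy A (N + 9):
  V = 151
  N = 149 + 9 = 158
  R = 266 + 5·151 − 5·158 = 231
Policy B (V + 49, N + 4):
  V = 151 + 49 = 200
  N = 149 + 4 = 153
  R = 266 + 5·200 − 5·153 = 501
Policy C (V − 55, N + 58):
  V = 151 − 55 = 96
  N = 149 + 58 = 207
  R = 266 + 5·96 − 5·207 = -289
Comparing — Policy A: R=231, Policy B: R=501, Policy C: R=-289. Lowest is -289 (Policy C).

-289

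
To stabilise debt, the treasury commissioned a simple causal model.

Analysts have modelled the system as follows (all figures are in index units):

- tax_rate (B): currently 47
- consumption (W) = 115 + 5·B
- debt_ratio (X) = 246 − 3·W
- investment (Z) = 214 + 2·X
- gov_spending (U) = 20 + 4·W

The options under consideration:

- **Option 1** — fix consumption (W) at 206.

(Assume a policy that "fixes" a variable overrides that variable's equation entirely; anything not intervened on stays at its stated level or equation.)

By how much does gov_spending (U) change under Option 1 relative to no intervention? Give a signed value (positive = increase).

-576

Baseline:
  B = 47
  W = 115 + 5·47 = 350
  U = 20 + 4·350 = 1420
Option 1 (W := 206):
  B = 47
  W = 206
  U = 20 + 4·206 = 844
Change in U: 844 − 1420 = -576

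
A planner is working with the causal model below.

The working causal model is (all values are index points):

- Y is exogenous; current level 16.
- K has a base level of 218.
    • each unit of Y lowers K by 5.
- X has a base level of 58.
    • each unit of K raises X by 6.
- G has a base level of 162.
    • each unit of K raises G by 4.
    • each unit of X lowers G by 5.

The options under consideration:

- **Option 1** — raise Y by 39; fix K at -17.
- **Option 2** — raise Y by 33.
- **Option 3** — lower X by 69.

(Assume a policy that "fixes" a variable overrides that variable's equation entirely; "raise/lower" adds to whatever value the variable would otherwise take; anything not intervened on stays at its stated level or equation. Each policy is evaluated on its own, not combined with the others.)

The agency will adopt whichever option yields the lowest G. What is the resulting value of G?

-3371

Option 1 (Y + 39, K := -17):
  Y = 16 + 39 = 55
  K = -17
  X = 58 + 6·(-17) = -44
  G = 162 + 4·(-17) − 5·(-44) = 314
Option 2 (Y + 33):
  Y = 16 + 33 = 49
  K = 218 − 5·49 = -27
  X = 58 + 6·(-27) = -104
  G = 162 + 4·(-27) − 5·(-104) = 574
Option 3 (X − 69):
  Y = 16
  K = 218 − 5·16 = 138
  X = 58 + 6·138 (−69 from intervention) = 817
  G = 162 + 4·138 − 5·817 = -3371
Comparing — Option 1: G=314, Option 2: G=574, Option 3: G=-3371. Lowest is -3371 (Option 3).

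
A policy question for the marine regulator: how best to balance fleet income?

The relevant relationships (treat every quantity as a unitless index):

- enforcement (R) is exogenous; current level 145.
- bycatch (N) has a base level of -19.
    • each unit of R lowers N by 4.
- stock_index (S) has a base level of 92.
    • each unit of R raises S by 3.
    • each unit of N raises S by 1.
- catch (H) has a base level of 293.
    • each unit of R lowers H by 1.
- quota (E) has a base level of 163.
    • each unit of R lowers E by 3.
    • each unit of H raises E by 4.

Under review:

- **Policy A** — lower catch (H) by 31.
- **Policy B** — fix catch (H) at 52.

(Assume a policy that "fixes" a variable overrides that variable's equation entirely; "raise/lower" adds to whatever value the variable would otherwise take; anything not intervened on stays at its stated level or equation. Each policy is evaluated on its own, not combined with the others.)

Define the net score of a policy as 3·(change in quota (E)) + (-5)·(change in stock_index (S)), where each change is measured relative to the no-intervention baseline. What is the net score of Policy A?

-372

Baseline:
  R = 145
  N = -19 − 4·145 = -599
  S = 92 + 3·145 + (-599) = -72
  H = 293 − 145 = 148
  E = 163 − 3·145 + 4·148 = 320
Policy A (H − 31):
  R = 145
  N = -19 − 4·145 = -599
  S = 92 + 3·145 + (-599) = -72
  H = 293 − 145 (−31 from intervention) = 117
  E = 163 − 3·145 + 4·117 = 196
ΔE = 196 − 320 = -124; ΔS = -72 − (-72) = 0
Score = 3·(-124) + (-5)·0 = -372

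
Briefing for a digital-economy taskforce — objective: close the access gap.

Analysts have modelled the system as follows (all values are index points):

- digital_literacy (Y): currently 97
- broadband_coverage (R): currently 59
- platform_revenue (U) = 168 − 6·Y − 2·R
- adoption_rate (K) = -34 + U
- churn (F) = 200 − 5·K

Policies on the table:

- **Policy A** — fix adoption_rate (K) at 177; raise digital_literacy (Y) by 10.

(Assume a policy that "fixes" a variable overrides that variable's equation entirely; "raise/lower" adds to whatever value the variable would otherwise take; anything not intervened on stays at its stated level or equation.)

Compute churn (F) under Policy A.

-685

Policy A (K := 177, Y + 10):
  Y = 97 + 10 = 107
  R = 59
  U = 168 − 6·107 − 2·59 = -592
  K = 177
  F = 200 − 5·177 = -685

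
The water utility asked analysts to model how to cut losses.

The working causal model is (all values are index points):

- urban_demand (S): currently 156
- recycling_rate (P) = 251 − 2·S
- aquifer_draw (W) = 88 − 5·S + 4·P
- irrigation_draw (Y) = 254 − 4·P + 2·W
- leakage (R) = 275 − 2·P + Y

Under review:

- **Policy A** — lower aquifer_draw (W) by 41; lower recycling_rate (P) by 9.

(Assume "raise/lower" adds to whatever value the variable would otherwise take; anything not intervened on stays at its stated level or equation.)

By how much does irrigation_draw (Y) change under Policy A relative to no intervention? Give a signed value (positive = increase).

Baseline:
  S = 156
  P = 251 − 2·156 = -61
  W = 88 − 5·156 + 4·(-61) = -936
  Y = 254 − 4·(-61) + 2·(-936) = -1374
Policy A (W − 41, P − 9):
  S = 156
  P = 251 − 2·156 (−9 from intervention) = -70
  W = 88 − 5·156 + 4·(-70) (−41 from intervention) = -1013
  Y = 254 − 4·(-70) + 2·(-1013) = -1492
Change in Y: -1492 − (-1374) = -118

-118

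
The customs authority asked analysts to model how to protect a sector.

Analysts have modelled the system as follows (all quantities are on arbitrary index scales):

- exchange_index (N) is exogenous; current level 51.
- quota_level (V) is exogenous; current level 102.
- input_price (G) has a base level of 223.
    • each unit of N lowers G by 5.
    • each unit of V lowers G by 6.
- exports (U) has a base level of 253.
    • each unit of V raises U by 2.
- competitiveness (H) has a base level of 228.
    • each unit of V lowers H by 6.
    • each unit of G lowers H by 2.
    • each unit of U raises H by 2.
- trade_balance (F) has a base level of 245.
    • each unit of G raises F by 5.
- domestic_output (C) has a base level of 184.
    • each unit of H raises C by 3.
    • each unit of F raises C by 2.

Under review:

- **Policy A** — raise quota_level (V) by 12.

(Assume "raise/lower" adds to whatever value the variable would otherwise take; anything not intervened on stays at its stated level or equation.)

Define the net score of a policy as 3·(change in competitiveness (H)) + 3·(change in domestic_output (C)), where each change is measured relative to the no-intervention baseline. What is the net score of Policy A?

-720

Baseline:
  N = 51
  V = 102
  G = 223 − 5·51 − 6·102 = -644
  U = 253 + 2·102 = 457
  H = 228 − 6·102 − 2·(-644) + 2·457 = 1818
  F = 245 + 5·(-644) = -2975
  C = 184 + 3·1818 + 2·(-2975) = -312
Policy A (V + 12):
  N = 51
  V = 102 + 12 = 114
  G = 223 − 5·51 − 6·114 = -716
  U = 253 + 2·114 = 481
  H = 228 − 6·114 − 2·(-716) + 2·481 = 1938
  F = 245 + 5·(-716) = -3335
  C = 184 + 3·1938 + 2·(-3335) = -672
ΔH = 1938 − 1818 = 120; ΔC = -672 − (-312) = -360
Score = 3·120 + 3·(-360) = -720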